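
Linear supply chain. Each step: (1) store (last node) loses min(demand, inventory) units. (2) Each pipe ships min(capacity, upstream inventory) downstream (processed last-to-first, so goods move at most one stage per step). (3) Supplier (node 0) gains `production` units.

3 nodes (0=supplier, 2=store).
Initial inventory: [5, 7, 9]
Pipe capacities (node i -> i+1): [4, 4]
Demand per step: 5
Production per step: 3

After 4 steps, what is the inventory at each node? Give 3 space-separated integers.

Step 1: demand=5,sold=5 ship[1->2]=4 ship[0->1]=4 prod=3 -> inv=[4 7 8]
Step 2: demand=5,sold=5 ship[1->2]=4 ship[0->1]=4 prod=3 -> inv=[3 7 7]
Step 3: demand=5,sold=5 ship[1->2]=4 ship[0->1]=3 prod=3 -> inv=[3 6 6]
Step 4: demand=5,sold=5 ship[1->2]=4 ship[0->1]=3 prod=3 -> inv=[3 5 5]

3 5 5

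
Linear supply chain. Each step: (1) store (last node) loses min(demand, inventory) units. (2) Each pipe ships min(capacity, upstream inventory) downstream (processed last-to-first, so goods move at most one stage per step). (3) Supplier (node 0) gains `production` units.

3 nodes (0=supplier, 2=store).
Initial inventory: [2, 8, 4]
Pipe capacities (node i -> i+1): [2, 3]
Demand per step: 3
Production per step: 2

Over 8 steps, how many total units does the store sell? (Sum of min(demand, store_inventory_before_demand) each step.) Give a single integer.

Answer: 24

Derivation:
Step 1: sold=3 (running total=3) -> [2 7 4]
Step 2: sold=3 (running total=6) -> [2 6 4]
Step 3: sold=3 (running total=9) -> [2 5 4]
Step 4: sold=3 (running total=12) -> [2 4 4]
Step 5: sold=3 (running total=15) -> [2 3 4]
Step 6: sold=3 (running total=18) -> [2 2 4]
Step 7: sold=3 (running total=21) -> [2 2 3]
Step 8: sold=3 (running total=24) -> [2 2 2]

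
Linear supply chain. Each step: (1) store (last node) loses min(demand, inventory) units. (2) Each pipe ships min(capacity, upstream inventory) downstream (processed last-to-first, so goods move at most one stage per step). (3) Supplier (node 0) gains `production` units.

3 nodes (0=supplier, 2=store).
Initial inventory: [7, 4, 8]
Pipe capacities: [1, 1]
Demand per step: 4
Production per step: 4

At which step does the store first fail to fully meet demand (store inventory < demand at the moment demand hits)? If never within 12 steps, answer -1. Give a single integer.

Step 1: demand=4,sold=4 ship[1->2]=1 ship[0->1]=1 prod=4 -> [10 4 5]
Step 2: demand=4,sold=4 ship[1->2]=1 ship[0->1]=1 prod=4 -> [13 4 2]
Step 3: demand=4,sold=2 ship[1->2]=1 ship[0->1]=1 prod=4 -> [16 4 1]
Step 4: demand=4,sold=1 ship[1->2]=1 ship[0->1]=1 prod=4 -> [19 4 1]
Step 5: demand=4,sold=1 ship[1->2]=1 ship[0->1]=1 prod=4 -> [22 4 1]
Step 6: demand=4,sold=1 ship[1->2]=1 ship[0->1]=1 prod=4 -> [25 4 1]
Step 7: demand=4,sold=1 ship[1->2]=1 ship[0->1]=1 prod=4 -> [28 4 1]
Step 8: demand=4,sold=1 ship[1->2]=1 ship[0->1]=1 prod=4 -> [31 4 1]
Step 9: demand=4,sold=1 ship[1->2]=1 ship[0->1]=1 prod=4 -> [34 4 1]
Step 10: demand=4,sold=1 ship[1->2]=1 ship[0->1]=1 prod=4 -> [37 4 1]
Step 11: demand=4,sold=1 ship[1->2]=1 ship[0->1]=1 prod=4 -> [40 4 1]
Step 12: demand=4,sold=1 ship[1->2]=1 ship[0->1]=1 prod=4 -> [43 4 1]
First stockout at step 3

3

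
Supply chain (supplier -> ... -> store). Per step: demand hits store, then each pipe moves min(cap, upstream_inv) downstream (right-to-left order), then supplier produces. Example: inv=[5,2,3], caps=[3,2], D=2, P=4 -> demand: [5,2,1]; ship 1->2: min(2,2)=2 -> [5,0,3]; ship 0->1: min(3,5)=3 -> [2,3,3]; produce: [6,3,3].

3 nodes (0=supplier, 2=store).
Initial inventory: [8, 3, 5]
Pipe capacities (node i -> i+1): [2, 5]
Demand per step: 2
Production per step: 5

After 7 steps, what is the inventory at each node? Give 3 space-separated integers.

Step 1: demand=2,sold=2 ship[1->2]=3 ship[0->1]=2 prod=5 -> inv=[11 2 6]
Step 2: demand=2,sold=2 ship[1->2]=2 ship[0->1]=2 prod=5 -> inv=[14 2 6]
Step 3: demand=2,sold=2 ship[1->2]=2 ship[0->1]=2 prod=5 -> inv=[17 2 6]
Step 4: demand=2,sold=2 ship[1->2]=2 ship[0->1]=2 prod=5 -> inv=[20 2 6]
Step 5: demand=2,sold=2 ship[1->2]=2 ship[0->1]=2 prod=5 -> inv=[23 2 6]
Step 6: demand=2,sold=2 ship[1->2]=2 ship[0->1]=2 prod=5 -> inv=[26 2 6]
Step 7: demand=2,sold=2 ship[1->2]=2 ship[0->1]=2 prod=5 -> inv=[29 2 6]

29 2 6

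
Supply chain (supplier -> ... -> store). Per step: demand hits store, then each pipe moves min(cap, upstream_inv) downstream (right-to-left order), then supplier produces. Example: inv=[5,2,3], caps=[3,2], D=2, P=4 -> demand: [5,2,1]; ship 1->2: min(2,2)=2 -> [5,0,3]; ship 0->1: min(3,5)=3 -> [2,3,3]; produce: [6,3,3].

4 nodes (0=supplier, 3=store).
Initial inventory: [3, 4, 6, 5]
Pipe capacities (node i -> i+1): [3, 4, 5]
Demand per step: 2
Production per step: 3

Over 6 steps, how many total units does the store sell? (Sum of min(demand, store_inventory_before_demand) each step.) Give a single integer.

Step 1: sold=2 (running total=2) -> [3 3 5 8]
Step 2: sold=2 (running total=4) -> [3 3 3 11]
Step 3: sold=2 (running total=6) -> [3 3 3 12]
Step 4: sold=2 (running total=8) -> [3 3 3 13]
Step 5: sold=2 (running total=10) -> [3 3 3 14]
Step 6: sold=2 (running total=12) -> [3 3 3 15]

Answer: 12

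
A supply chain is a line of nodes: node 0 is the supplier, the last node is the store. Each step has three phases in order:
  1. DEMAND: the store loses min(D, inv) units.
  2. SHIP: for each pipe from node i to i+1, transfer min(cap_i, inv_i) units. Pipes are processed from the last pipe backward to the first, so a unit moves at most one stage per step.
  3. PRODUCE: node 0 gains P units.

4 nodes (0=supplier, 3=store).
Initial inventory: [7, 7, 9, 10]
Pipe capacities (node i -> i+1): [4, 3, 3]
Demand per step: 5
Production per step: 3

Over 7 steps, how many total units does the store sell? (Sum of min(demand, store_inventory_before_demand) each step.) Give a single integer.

Answer: 28

Derivation:
Step 1: sold=5 (running total=5) -> [6 8 9 8]
Step 2: sold=5 (running total=10) -> [5 9 9 6]
Step 3: sold=5 (running total=15) -> [4 10 9 4]
Step 4: sold=4 (running total=19) -> [3 11 9 3]
Step 5: sold=3 (running total=22) -> [3 11 9 3]
Step 6: sold=3 (running total=25) -> [3 11 9 3]
Step 7: sold=3 (running total=28) -> [3 11 9 3]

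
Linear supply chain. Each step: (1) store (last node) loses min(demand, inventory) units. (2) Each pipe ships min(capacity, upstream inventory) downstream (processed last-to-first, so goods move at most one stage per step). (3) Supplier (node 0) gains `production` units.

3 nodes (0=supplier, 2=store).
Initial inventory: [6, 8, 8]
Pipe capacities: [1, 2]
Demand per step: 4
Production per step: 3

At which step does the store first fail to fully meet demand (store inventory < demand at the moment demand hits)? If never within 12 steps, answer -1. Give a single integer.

Step 1: demand=4,sold=4 ship[1->2]=2 ship[0->1]=1 prod=3 -> [8 7 6]
Step 2: demand=4,sold=4 ship[1->2]=2 ship[0->1]=1 prod=3 -> [10 6 4]
Step 3: demand=4,sold=4 ship[1->2]=2 ship[0->1]=1 prod=3 -> [12 5 2]
Step 4: demand=4,sold=2 ship[1->2]=2 ship[0->1]=1 prod=3 -> [14 4 2]
Step 5: demand=4,sold=2 ship[1->2]=2 ship[0->1]=1 prod=3 -> [16 3 2]
Step 6: demand=4,sold=2 ship[1->2]=2 ship[0->1]=1 prod=3 -> [18 2 2]
Step 7: demand=4,sold=2 ship[1->2]=2 ship[0->1]=1 prod=3 -> [20 1 2]
Step 8: demand=4,sold=2 ship[1->2]=1 ship[0->1]=1 prod=3 -> [22 1 1]
Step 9: demand=4,sold=1 ship[1->2]=1 ship[0->1]=1 prod=3 -> [24 1 1]
Step 10: demand=4,sold=1 ship[1->2]=1 ship[0->1]=1 prod=3 -> [26 1 1]
Step 11: demand=4,sold=1 ship[1->2]=1 ship[0->1]=1 prod=3 -> [28 1 1]
Step 12: demand=4,sold=1 ship[1->2]=1 ship[0->1]=1 prod=3 -> [30 1 1]
First stockout at step 4

4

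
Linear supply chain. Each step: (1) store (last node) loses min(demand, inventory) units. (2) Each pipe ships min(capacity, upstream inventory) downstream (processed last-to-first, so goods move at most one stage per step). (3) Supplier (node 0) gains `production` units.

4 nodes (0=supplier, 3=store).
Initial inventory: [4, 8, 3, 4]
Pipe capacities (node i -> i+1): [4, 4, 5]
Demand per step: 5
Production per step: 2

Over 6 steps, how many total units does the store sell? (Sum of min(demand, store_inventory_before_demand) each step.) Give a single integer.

Step 1: sold=4 (running total=4) -> [2 8 4 3]
Step 2: sold=3 (running total=7) -> [2 6 4 4]
Step 3: sold=4 (running total=11) -> [2 4 4 4]
Step 4: sold=4 (running total=15) -> [2 2 4 4]
Step 5: sold=4 (running total=19) -> [2 2 2 4]
Step 6: sold=4 (running total=23) -> [2 2 2 2]

Answer: 23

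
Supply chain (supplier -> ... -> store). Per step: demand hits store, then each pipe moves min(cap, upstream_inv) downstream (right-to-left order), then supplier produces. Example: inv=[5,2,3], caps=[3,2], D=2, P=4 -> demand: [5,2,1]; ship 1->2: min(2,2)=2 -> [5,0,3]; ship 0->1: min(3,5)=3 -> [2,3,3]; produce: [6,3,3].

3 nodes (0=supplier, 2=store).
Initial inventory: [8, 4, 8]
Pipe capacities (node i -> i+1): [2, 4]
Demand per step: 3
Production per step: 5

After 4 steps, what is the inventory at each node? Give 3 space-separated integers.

Step 1: demand=3,sold=3 ship[1->2]=4 ship[0->1]=2 prod=5 -> inv=[11 2 9]
Step 2: demand=3,sold=3 ship[1->2]=2 ship[0->1]=2 prod=5 -> inv=[14 2 8]
Step 3: demand=3,sold=3 ship[1->2]=2 ship[0->1]=2 prod=5 -> inv=[17 2 7]
Step 4: demand=3,sold=3 ship[1->2]=2 ship[0->1]=2 prod=5 -> inv=[20 2 6]

20 2 6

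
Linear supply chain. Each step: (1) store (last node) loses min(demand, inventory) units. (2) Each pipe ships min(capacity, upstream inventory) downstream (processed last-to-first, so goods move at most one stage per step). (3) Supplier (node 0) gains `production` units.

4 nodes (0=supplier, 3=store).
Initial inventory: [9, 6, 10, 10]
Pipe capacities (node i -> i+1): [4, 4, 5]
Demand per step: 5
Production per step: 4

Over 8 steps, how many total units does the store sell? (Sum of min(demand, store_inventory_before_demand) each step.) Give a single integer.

Answer: 40

Derivation:
Step 1: sold=5 (running total=5) -> [9 6 9 10]
Step 2: sold=5 (running total=10) -> [9 6 8 10]
Step 3: sold=5 (running total=15) -> [9 6 7 10]
Step 4: sold=5 (running total=20) -> [9 6 6 10]
Step 5: sold=5 (running total=25) -> [9 6 5 10]
Step 6: sold=5 (running total=30) -> [9 6 4 10]
Step 7: sold=5 (running total=35) -> [9 6 4 9]
Step 8: sold=5 (running total=40) -> [9 6 4 8]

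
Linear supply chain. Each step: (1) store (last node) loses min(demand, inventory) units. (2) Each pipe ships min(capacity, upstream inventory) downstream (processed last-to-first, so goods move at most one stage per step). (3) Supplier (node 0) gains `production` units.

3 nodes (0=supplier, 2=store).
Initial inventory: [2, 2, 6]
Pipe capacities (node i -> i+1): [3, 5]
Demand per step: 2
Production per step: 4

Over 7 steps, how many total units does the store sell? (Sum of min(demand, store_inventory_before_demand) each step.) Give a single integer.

Answer: 14

Derivation:
Step 1: sold=2 (running total=2) -> [4 2 6]
Step 2: sold=2 (running total=4) -> [5 3 6]
Step 3: sold=2 (running total=6) -> [6 3 7]
Step 4: sold=2 (running total=8) -> [7 3 8]
Step 5: sold=2 (running total=10) -> [8 3 9]
Step 6: sold=2 (running total=12) -> [9 3 10]
Step 7: sold=2 (running total=14) -> [10 3 11]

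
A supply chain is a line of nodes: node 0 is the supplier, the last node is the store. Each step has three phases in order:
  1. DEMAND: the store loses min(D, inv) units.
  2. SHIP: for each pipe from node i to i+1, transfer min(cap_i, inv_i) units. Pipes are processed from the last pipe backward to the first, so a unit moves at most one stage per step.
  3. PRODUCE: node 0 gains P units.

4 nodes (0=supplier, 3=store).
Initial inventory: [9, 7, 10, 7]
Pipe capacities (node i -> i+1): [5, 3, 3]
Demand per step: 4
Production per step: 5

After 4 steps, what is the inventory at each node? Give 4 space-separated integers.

Step 1: demand=4,sold=4 ship[2->3]=3 ship[1->2]=3 ship[0->1]=5 prod=5 -> inv=[9 9 10 6]
Step 2: demand=4,sold=4 ship[2->3]=3 ship[1->2]=3 ship[0->1]=5 prod=5 -> inv=[9 11 10 5]
Step 3: demand=4,sold=4 ship[2->3]=3 ship[1->2]=3 ship[0->1]=5 prod=5 -> inv=[9 13 10 4]
Step 4: demand=4,sold=4 ship[2->3]=3 ship[1->2]=3 ship[0->1]=5 prod=5 -> inv=[9 15 10 3]

9 15 10 3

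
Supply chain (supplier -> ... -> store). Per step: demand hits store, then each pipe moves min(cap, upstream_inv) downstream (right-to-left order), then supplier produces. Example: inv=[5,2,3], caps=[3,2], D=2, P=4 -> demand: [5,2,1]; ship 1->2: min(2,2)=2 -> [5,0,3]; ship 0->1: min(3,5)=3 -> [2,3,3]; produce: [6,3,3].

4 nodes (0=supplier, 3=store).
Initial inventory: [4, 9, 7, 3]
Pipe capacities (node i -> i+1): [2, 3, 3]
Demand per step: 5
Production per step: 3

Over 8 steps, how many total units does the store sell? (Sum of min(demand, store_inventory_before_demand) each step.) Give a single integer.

Step 1: sold=3 (running total=3) -> [5 8 7 3]
Step 2: sold=3 (running total=6) -> [6 7 7 3]
Step 3: sold=3 (running total=9) -> [7 6 7 3]
Step 4: sold=3 (running total=12) -> [8 5 7 3]
Step 5: sold=3 (running total=15) -> [9 4 7 3]
Step 6: sold=3 (running total=18) -> [10 3 7 3]
Step 7: sold=3 (running total=21) -> [11 2 7 3]
Step 8: sold=3 (running total=24) -> [12 2 6 3]

Answer: 24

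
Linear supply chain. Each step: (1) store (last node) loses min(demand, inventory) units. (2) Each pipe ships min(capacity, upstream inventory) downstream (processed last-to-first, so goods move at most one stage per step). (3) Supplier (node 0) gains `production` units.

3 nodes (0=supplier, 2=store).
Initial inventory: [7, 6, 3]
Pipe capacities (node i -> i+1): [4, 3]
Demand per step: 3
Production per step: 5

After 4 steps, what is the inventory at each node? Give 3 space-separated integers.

Step 1: demand=3,sold=3 ship[1->2]=3 ship[0->1]=4 prod=5 -> inv=[8 7 3]
Step 2: demand=3,sold=3 ship[1->2]=3 ship[0->1]=4 prod=5 -> inv=[9 8 3]
Step 3: demand=3,sold=3 ship[1->2]=3 ship[0->1]=4 prod=5 -> inv=[10 9 3]
Step 4: demand=3,sold=3 ship[1->2]=3 ship[0->1]=4 prod=5 -> inv=[11 10 3]

11 10 3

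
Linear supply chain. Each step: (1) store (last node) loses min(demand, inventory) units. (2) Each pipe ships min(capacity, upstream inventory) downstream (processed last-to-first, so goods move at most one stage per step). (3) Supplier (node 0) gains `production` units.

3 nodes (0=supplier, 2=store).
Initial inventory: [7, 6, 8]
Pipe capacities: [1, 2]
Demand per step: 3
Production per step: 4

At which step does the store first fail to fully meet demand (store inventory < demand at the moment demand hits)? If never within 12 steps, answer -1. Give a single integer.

Step 1: demand=3,sold=3 ship[1->2]=2 ship[0->1]=1 prod=4 -> [10 5 7]
Step 2: demand=3,sold=3 ship[1->2]=2 ship[0->1]=1 prod=4 -> [13 4 6]
Step 3: demand=3,sold=3 ship[1->2]=2 ship[0->1]=1 prod=4 -> [16 3 5]
Step 4: demand=3,sold=3 ship[1->2]=2 ship[0->1]=1 prod=4 -> [19 2 4]
Step 5: demand=3,sold=3 ship[1->2]=2 ship[0->1]=1 prod=4 -> [22 1 3]
Step 6: demand=3,sold=3 ship[1->2]=1 ship[0->1]=1 prod=4 -> [25 1 1]
Step 7: demand=3,sold=1 ship[1->2]=1 ship[0->1]=1 prod=4 -> [28 1 1]
Step 8: demand=3,sold=1 ship[1->2]=1 ship[0->1]=1 prod=4 -> [31 1 1]
Step 9: demand=3,sold=1 ship[1->2]=1 ship[0->1]=1 prod=4 -> [34 1 1]
Step 10: demand=3,sold=1 ship[1->2]=1 ship[0->1]=1 prod=4 -> [37 1 1]
Step 11: demand=3,sold=1 ship[1->2]=1 ship[0->1]=1 prod=4 -> [40 1 1]
Step 12: demand=3,sold=1 ship[1->2]=1 ship[0->1]=1 prod=4 -> [43 1 1]
First stockout at step 7

7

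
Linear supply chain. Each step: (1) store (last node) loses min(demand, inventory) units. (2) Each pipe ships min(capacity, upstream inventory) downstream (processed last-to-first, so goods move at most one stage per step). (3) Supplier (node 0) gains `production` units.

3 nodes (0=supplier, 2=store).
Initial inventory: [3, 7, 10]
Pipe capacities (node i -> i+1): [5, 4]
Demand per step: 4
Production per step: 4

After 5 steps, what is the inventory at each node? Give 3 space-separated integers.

Step 1: demand=4,sold=4 ship[1->2]=4 ship[0->1]=3 prod=4 -> inv=[4 6 10]
Step 2: demand=4,sold=4 ship[1->2]=4 ship[0->1]=4 prod=4 -> inv=[4 6 10]
Step 3: demand=4,sold=4 ship[1->2]=4 ship[0->1]=4 prod=4 -> inv=[4 6 10]
Step 4: demand=4,sold=4 ship[1->2]=4 ship[0->1]=4 prod=4 -> inv=[4 6 10]
Step 5: demand=4,sold=4 ship[1->2]=4 ship[0->1]=4 prod=4 -> inv=[4 6 10]

4 6 10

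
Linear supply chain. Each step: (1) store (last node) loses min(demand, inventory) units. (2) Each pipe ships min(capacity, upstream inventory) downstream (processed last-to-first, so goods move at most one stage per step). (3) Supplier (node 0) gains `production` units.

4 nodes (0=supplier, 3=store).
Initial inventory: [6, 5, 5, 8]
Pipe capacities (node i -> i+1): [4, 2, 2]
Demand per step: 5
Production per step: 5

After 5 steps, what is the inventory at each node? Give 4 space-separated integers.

Step 1: demand=5,sold=5 ship[2->3]=2 ship[1->2]=2 ship[0->1]=4 prod=5 -> inv=[7 7 5 5]
Step 2: demand=5,sold=5 ship[2->3]=2 ship[1->2]=2 ship[0->1]=4 prod=5 -> inv=[8 9 5 2]
Step 3: demand=5,sold=2 ship[2->3]=2 ship[1->2]=2 ship[0->1]=4 prod=5 -> inv=[9 11 5 2]
Step 4: demand=5,sold=2 ship[2->3]=2 ship[1->2]=2 ship[0->1]=4 prod=5 -> inv=[10 13 5 2]
Step 5: demand=5,sold=2 ship[2->3]=2 ship[1->2]=2 ship[0->1]=4 prod=5 -> inv=[11 15 5 2]

11 15 5 2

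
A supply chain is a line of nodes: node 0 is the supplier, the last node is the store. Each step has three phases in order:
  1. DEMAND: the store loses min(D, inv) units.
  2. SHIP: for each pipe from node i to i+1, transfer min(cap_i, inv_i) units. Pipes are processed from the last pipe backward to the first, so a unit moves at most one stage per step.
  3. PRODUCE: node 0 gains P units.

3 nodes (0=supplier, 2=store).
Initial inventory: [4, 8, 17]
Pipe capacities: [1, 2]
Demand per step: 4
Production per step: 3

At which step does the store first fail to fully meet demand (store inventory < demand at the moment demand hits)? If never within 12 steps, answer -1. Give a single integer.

Step 1: demand=4,sold=4 ship[1->2]=2 ship[0->1]=1 prod=3 -> [6 7 15]
Step 2: demand=4,sold=4 ship[1->2]=2 ship[0->1]=1 prod=3 -> [8 6 13]
Step 3: demand=4,sold=4 ship[1->2]=2 ship[0->1]=1 prod=3 -> [10 5 11]
Step 4: demand=4,sold=4 ship[1->2]=2 ship[0->1]=1 prod=3 -> [12 4 9]
Step 5: demand=4,sold=4 ship[1->2]=2 ship[0->1]=1 prod=3 -> [14 3 7]
Step 6: demand=4,sold=4 ship[1->2]=2 ship[0->1]=1 prod=3 -> [16 2 5]
Step 7: demand=4,sold=4 ship[1->2]=2 ship[0->1]=1 prod=3 -> [18 1 3]
Step 8: demand=4,sold=3 ship[1->2]=1 ship[0->1]=1 prod=3 -> [20 1 1]
Step 9: demand=4,sold=1 ship[1->2]=1 ship[0->1]=1 prod=3 -> [22 1 1]
Step 10: demand=4,sold=1 ship[1->2]=1 ship[0->1]=1 prod=3 -> [24 1 1]
Step 11: demand=4,sold=1 ship[1->2]=1 ship[0->1]=1 prod=3 -> [26 1 1]
Step 12: demand=4,sold=1 ship[1->2]=1 ship[0->1]=1 prod=3 -> [28 1 1]
First stockout at step 8

8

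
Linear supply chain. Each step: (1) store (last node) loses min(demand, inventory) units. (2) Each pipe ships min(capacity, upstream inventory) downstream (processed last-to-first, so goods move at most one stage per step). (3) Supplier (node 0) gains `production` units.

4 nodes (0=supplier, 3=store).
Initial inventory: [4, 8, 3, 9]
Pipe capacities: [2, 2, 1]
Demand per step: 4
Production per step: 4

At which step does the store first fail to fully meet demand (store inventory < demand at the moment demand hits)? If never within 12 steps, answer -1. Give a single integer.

Step 1: demand=4,sold=4 ship[2->3]=1 ship[1->2]=2 ship[0->1]=2 prod=4 -> [6 8 4 6]
Step 2: demand=4,sold=4 ship[2->3]=1 ship[1->2]=2 ship[0->1]=2 prod=4 -> [8 8 5 3]
Step 3: demand=4,sold=3 ship[2->3]=1 ship[1->2]=2 ship[0->1]=2 prod=4 -> [10 8 6 1]
Step 4: demand=4,sold=1 ship[2->3]=1 ship[1->2]=2 ship[0->1]=2 prod=4 -> [12 8 7 1]
Step 5: demand=4,sold=1 ship[2->3]=1 ship[1->2]=2 ship[0->1]=2 prod=4 -> [14 8 8 1]
Step 6: demand=4,sold=1 ship[2->3]=1 ship[1->2]=2 ship[0->1]=2 prod=4 -> [16 8 9 1]
Step 7: demand=4,sold=1 ship[2->3]=1 ship[1->2]=2 ship[0->1]=2 prod=4 -> [18 8 10 1]
Step 8: demand=4,sold=1 ship[2->3]=1 ship[1->2]=2 ship[0->1]=2 prod=4 -> [20 8 11 1]
Step 9: demand=4,sold=1 ship[2->3]=1 ship[1->2]=2 ship[0->1]=2 prod=4 -> [22 8 12 1]
Step 10: demand=4,sold=1 ship[2->3]=1 ship[1->2]=2 ship[0->1]=2 prod=4 -> [24 8 13 1]
Step 11: demand=4,sold=1 ship[2->3]=1 ship[1->2]=2 ship[0->1]=2 prod=4 -> [26 8 14 1]
Step 12: demand=4,sold=1 ship[2->3]=1 ship[1->2]=2 ship[0->1]=2 prod=4 -> [28 8 15 1]
First stockout at step 3

3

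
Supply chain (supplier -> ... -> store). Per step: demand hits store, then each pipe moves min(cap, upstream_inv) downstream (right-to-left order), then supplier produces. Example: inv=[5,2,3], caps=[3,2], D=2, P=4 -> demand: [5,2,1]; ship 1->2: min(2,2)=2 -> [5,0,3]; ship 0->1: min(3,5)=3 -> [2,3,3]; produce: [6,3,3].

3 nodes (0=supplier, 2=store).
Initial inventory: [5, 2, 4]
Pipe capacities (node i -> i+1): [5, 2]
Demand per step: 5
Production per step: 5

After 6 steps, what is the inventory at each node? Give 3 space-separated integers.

Step 1: demand=5,sold=4 ship[1->2]=2 ship[0->1]=5 prod=5 -> inv=[5 5 2]
Step 2: demand=5,sold=2 ship[1->2]=2 ship[0->1]=5 prod=5 -> inv=[5 8 2]
Step 3: demand=5,sold=2 ship[1->2]=2 ship[0->1]=5 prod=5 -> inv=[5 11 2]
Step 4: demand=5,sold=2 ship[1->2]=2 ship[0->1]=5 prod=5 -> inv=[5 14 2]
Step 5: demand=5,sold=2 ship[1->2]=2 ship[0->1]=5 prod=5 -> inv=[5 17 2]
Step 6: demand=5,sold=2 ship[1->2]=2 ship[0->1]=5 prod=5 -> inv=[5 20 2]

5 20 2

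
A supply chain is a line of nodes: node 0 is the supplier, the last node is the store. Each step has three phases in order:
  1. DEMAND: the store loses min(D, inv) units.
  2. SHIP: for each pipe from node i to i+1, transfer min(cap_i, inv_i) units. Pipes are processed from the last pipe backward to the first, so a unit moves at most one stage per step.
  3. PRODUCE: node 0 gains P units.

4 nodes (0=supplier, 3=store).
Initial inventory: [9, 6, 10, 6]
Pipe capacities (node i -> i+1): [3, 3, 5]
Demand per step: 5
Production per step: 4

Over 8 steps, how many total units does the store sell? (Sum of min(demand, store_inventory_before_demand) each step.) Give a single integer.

Step 1: sold=5 (running total=5) -> [10 6 8 6]
Step 2: sold=5 (running total=10) -> [11 6 6 6]
Step 3: sold=5 (running total=15) -> [12 6 4 6]
Step 4: sold=5 (running total=20) -> [13 6 3 5]
Step 5: sold=5 (running total=25) -> [14 6 3 3]
Step 6: sold=3 (running total=28) -> [15 6 3 3]
Step 7: sold=3 (running total=31) -> [16 6 3 3]
Step 8: sold=3 (running total=34) -> [17 6 3 3]

Answer: 34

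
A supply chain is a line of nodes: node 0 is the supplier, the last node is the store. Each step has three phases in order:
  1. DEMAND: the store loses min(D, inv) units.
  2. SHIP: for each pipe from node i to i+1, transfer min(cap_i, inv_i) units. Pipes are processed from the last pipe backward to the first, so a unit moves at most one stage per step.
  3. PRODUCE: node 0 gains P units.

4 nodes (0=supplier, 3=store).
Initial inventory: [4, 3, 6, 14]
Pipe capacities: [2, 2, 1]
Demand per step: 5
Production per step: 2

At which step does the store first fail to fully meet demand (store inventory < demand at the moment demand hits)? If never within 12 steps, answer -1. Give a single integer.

Step 1: demand=5,sold=5 ship[2->3]=1 ship[1->2]=2 ship[0->1]=2 prod=2 -> [4 3 7 10]
Step 2: demand=5,sold=5 ship[2->3]=1 ship[1->2]=2 ship[0->1]=2 prod=2 -> [4 3 8 6]
Step 3: demand=5,sold=5 ship[2->3]=1 ship[1->2]=2 ship[0->1]=2 prod=2 -> [4 3 9 2]
Step 4: demand=5,sold=2 ship[2->3]=1 ship[1->2]=2 ship[0->1]=2 prod=2 -> [4 3 10 1]
Step 5: demand=5,sold=1 ship[2->3]=1 ship[1->2]=2 ship[0->1]=2 prod=2 -> [4 3 11 1]
Step 6: demand=5,sold=1 ship[2->3]=1 ship[1->2]=2 ship[0->1]=2 prod=2 -> [4 3 12 1]
Step 7: demand=5,sold=1 ship[2->3]=1 ship[1->2]=2 ship[0->1]=2 prod=2 -> [4 3 13 1]
Step 8: demand=5,sold=1 ship[2->3]=1 ship[1->2]=2 ship[0->1]=2 prod=2 -> [4 3 14 1]
Step 9: demand=5,sold=1 ship[2->3]=1 ship[1->2]=2 ship[0->1]=2 prod=2 -> [4 3 15 1]
Step 10: demand=5,sold=1 ship[2->3]=1 ship[1->2]=2 ship[0->1]=2 prod=2 -> [4 3 16 1]
Step 11: demand=5,sold=1 ship[2->3]=1 ship[1->2]=2 ship[0->1]=2 prod=2 -> [4 3 17 1]
Step 12: demand=5,sold=1 ship[2->3]=1 ship[1->2]=2 ship[0->1]=2 prod=2 -> [4 3 18 1]
First stockout at step 4

4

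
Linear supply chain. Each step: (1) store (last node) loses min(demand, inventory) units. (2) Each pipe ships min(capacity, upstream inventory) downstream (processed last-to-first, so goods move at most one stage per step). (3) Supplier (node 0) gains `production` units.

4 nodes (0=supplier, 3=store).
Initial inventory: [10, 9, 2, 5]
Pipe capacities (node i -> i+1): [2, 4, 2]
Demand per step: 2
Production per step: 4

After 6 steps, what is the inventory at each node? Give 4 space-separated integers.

Step 1: demand=2,sold=2 ship[2->3]=2 ship[1->2]=4 ship[0->1]=2 prod=4 -> inv=[12 7 4 5]
Step 2: demand=2,sold=2 ship[2->3]=2 ship[1->2]=4 ship[0->1]=2 prod=4 -> inv=[14 5 6 5]
Step 3: demand=2,sold=2 ship[2->3]=2 ship[1->2]=4 ship[0->1]=2 prod=4 -> inv=[16 3 8 5]
Step 4: demand=2,sold=2 ship[2->3]=2 ship[1->2]=3 ship[0->1]=2 prod=4 -> inv=[18 2 9 5]
Step 5: demand=2,sold=2 ship[2->3]=2 ship[1->2]=2 ship[0->1]=2 prod=4 -> inv=[20 2 9 5]
Step 6: demand=2,sold=2 ship[2->3]=2 ship[1->2]=2 ship[0->1]=2 prod=4 -> inv=[22 2 9 5]

22 2 9 5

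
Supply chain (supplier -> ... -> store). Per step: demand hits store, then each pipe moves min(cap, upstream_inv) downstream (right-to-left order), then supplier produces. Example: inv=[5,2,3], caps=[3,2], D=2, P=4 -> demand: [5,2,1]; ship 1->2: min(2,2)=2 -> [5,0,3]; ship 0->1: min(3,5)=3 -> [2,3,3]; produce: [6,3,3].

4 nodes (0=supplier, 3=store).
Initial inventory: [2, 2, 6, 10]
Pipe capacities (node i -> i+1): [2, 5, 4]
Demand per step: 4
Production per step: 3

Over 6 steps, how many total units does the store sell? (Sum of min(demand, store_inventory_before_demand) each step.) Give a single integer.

Step 1: sold=4 (running total=4) -> [3 2 4 10]
Step 2: sold=4 (running total=8) -> [4 2 2 10]
Step 3: sold=4 (running total=12) -> [5 2 2 8]
Step 4: sold=4 (running total=16) -> [6 2 2 6]
Step 5: sold=4 (running total=20) -> [7 2 2 4]
Step 6: sold=4 (running total=24) -> [8 2 2 2]

Answer: 24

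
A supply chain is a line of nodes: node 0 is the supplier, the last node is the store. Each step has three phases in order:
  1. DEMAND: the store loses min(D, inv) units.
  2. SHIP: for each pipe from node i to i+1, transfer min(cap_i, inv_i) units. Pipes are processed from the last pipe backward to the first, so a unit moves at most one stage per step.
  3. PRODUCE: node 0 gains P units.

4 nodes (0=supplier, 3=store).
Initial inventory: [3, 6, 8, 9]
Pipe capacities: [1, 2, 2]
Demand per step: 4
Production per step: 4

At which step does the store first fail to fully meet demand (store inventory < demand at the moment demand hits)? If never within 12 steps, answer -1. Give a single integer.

Step 1: demand=4,sold=4 ship[2->3]=2 ship[1->2]=2 ship[0->1]=1 prod=4 -> [6 5 8 7]
Step 2: demand=4,sold=4 ship[2->3]=2 ship[1->2]=2 ship[0->1]=1 prod=4 -> [9 4 8 5]
Step 3: demand=4,sold=4 ship[2->3]=2 ship[1->2]=2 ship[0->1]=1 prod=4 -> [12 3 8 3]
Step 4: demand=4,sold=3 ship[2->3]=2 ship[1->2]=2 ship[0->1]=1 prod=4 -> [15 2 8 2]
Step 5: demand=4,sold=2 ship[2->3]=2 ship[1->2]=2 ship[0->1]=1 prod=4 -> [18 1 8 2]
Step 6: demand=4,sold=2 ship[2->3]=2 ship[1->2]=1 ship[0->1]=1 prod=4 -> [21 1 7 2]
Step 7: demand=4,sold=2 ship[2->3]=2 ship[1->2]=1 ship[0->1]=1 prod=4 -> [24 1 6 2]
Step 8: demand=4,sold=2 ship[2->3]=2 ship[1->2]=1 ship[0->1]=1 prod=4 -> [27 1 5 2]
Step 9: demand=4,sold=2 ship[2->3]=2 ship[1->2]=1 ship[0->1]=1 prod=4 -> [30 1 4 2]
Step 10: demand=4,sold=2 ship[2->3]=2 ship[1->2]=1 ship[0->1]=1 prod=4 -> [33 1 3 2]
Step 11: demand=4,sold=2 ship[2->3]=2 ship[1->2]=1 ship[0->1]=1 prod=4 -> [36 1 2 2]
Step 12: demand=4,sold=2 ship[2->3]=2 ship[1->2]=1 ship[0->1]=1 prod=4 -> [39 1 1 2]
First stockout at step 4

4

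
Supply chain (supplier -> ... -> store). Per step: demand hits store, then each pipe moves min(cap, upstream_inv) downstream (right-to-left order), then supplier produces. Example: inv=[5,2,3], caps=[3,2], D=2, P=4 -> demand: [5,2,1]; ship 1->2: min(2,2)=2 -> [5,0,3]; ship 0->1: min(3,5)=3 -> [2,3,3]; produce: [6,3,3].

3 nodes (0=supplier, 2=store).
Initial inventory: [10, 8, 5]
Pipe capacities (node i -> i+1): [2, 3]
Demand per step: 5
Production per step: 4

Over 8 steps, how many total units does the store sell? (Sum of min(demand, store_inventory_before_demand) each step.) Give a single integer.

Answer: 25

Derivation:
Step 1: sold=5 (running total=5) -> [12 7 3]
Step 2: sold=3 (running total=8) -> [14 6 3]
Step 3: sold=3 (running total=11) -> [16 5 3]
Step 4: sold=3 (running total=14) -> [18 4 3]
Step 5: sold=3 (running total=17) -> [20 3 3]
Step 6: sold=3 (running total=20) -> [22 2 3]
Step 7: sold=3 (running total=23) -> [24 2 2]
Step 8: sold=2 (running total=25) -> [26 2 2]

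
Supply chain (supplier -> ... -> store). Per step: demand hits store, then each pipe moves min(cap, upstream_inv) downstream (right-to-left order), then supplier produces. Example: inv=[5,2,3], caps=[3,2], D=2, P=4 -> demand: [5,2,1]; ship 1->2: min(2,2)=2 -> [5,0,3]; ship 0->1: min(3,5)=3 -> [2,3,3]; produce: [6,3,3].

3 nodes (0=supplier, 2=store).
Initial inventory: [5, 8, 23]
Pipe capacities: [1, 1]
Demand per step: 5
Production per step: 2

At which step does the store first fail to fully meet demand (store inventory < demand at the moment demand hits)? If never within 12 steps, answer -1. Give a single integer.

Step 1: demand=5,sold=5 ship[1->2]=1 ship[0->1]=1 prod=2 -> [6 8 19]
Step 2: demand=5,sold=5 ship[1->2]=1 ship[0->1]=1 prod=2 -> [7 8 15]
Step 3: demand=5,sold=5 ship[1->2]=1 ship[0->1]=1 prod=2 -> [8 8 11]
Step 4: demand=5,sold=5 ship[1->2]=1 ship[0->1]=1 prod=2 -> [9 8 7]
Step 5: demand=5,sold=5 ship[1->2]=1 ship[0->1]=1 prod=2 -> [10 8 3]
Step 6: demand=5,sold=3 ship[1->2]=1 ship[0->1]=1 prod=2 -> [11 8 1]
Step 7: demand=5,sold=1 ship[1->2]=1 ship[0->1]=1 prod=2 -> [12 8 1]
Step 8: demand=5,sold=1 ship[1->2]=1 ship[0->1]=1 prod=2 -> [13 8 1]
Step 9: demand=5,sold=1 ship[1->2]=1 ship[0->1]=1 prod=2 -> [14 8 1]
Step 10: demand=5,sold=1 ship[1->2]=1 ship[0->1]=1 prod=2 -> [15 8 1]
Step 11: demand=5,sold=1 ship[1->2]=1 ship[0->1]=1 prod=2 -> [16 8 1]
Step 12: demand=5,sold=1 ship[1->2]=1 ship[0->1]=1 prod=2 -> [17 8 1]
First stockout at step 6

6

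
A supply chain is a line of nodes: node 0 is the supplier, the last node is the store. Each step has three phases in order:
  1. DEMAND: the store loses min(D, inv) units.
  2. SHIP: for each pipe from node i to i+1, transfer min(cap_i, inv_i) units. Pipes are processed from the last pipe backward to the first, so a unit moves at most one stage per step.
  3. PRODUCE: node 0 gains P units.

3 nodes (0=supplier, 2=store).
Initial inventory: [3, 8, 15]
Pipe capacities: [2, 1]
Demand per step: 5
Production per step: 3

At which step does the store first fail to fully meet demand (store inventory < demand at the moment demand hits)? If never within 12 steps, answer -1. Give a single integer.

Step 1: demand=5,sold=5 ship[1->2]=1 ship[0->1]=2 prod=3 -> [4 9 11]
Step 2: demand=5,sold=5 ship[1->2]=1 ship[0->1]=2 prod=3 -> [5 10 7]
Step 3: demand=5,sold=5 ship[1->2]=1 ship[0->1]=2 prod=3 -> [6 11 3]
Step 4: demand=5,sold=3 ship[1->2]=1 ship[0->1]=2 prod=3 -> [7 12 1]
Step 5: demand=5,sold=1 ship[1->2]=1 ship[0->1]=2 prod=3 -> [8 13 1]
Step 6: demand=5,sold=1 ship[1->2]=1 ship[0->1]=2 prod=3 -> [9 14 1]
Step 7: demand=5,sold=1 ship[1->2]=1 ship[0->1]=2 prod=3 -> [10 15 1]
Step 8: demand=5,sold=1 ship[1->2]=1 ship[0->1]=2 prod=3 -> [11 16 1]
Step 9: demand=5,sold=1 ship[1->2]=1 ship[0->1]=2 prod=3 -> [12 17 1]
Step 10: demand=5,sold=1 ship[1->2]=1 ship[0->1]=2 prod=3 -> [13 18 1]
Step 11: demand=5,sold=1 ship[1->2]=1 ship[0->1]=2 prod=3 -> [14 19 1]
Step 12: demand=5,sold=1 ship[1->2]=1 ship[0->1]=2 prod=3 -> [15 20 1]
First stockout at step 4

4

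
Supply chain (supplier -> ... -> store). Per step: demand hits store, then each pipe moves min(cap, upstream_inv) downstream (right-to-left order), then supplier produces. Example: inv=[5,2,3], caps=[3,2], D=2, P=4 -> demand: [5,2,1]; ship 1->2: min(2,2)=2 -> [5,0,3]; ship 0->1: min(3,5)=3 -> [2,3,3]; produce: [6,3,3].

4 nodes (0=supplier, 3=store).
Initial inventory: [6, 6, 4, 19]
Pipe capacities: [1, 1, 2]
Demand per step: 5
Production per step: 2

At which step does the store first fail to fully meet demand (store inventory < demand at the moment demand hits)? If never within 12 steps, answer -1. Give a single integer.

Step 1: demand=5,sold=5 ship[2->3]=2 ship[1->2]=1 ship[0->1]=1 prod=2 -> [7 6 3 16]
Step 2: demand=5,sold=5 ship[2->3]=2 ship[1->2]=1 ship[0->1]=1 prod=2 -> [8 6 2 13]
Step 3: demand=5,sold=5 ship[2->3]=2 ship[1->2]=1 ship[0->1]=1 prod=2 -> [9 6 1 10]
Step 4: demand=5,sold=5 ship[2->3]=1 ship[1->2]=1 ship[0->1]=1 prod=2 -> [10 6 1 6]
Step 5: demand=5,sold=5 ship[2->3]=1 ship[1->2]=1 ship[0->1]=1 prod=2 -> [11 6 1 2]
Step 6: demand=5,sold=2 ship[2->3]=1 ship[1->2]=1 ship[0->1]=1 prod=2 -> [12 6 1 1]
Step 7: demand=5,sold=1 ship[2->3]=1 ship[1->2]=1 ship[0->1]=1 prod=2 -> [13 6 1 1]
Step 8: demand=5,sold=1 ship[2->3]=1 ship[1->2]=1 ship[0->1]=1 prod=2 -> [14 6 1 1]
Step 9: demand=5,sold=1 ship[2->3]=1 ship[1->2]=1 ship[0->1]=1 prod=2 -> [15 6 1 1]
Step 10: demand=5,sold=1 ship[2->3]=1 ship[1->2]=1 ship[0->1]=1 prod=2 -> [16 6 1 1]
Step 11: demand=5,sold=1 ship[2->3]=1 ship[1->2]=1 ship[0->1]=1 prod=2 -> [17 6 1 1]
Step 12: demand=5,sold=1 ship[2->3]=1 ship[1->2]=1 ship[0->1]=1 prod=2 -> [18 6 1 1]
First stockout at step 6

6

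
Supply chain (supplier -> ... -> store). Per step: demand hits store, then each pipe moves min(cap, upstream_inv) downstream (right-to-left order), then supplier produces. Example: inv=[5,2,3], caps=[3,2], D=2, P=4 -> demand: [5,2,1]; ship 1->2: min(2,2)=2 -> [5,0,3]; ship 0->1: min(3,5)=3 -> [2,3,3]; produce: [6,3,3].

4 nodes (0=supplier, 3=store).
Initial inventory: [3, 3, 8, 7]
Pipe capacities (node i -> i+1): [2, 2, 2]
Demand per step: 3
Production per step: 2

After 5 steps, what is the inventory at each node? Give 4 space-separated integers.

Step 1: demand=3,sold=3 ship[2->3]=2 ship[1->2]=2 ship[0->1]=2 prod=2 -> inv=[3 3 8 6]
Step 2: demand=3,sold=3 ship[2->3]=2 ship[1->2]=2 ship[0->1]=2 prod=2 -> inv=[3 3 8 5]
Step 3: demand=3,sold=3 ship[2->3]=2 ship[1->2]=2 ship[0->1]=2 prod=2 -> inv=[3 3 8 4]
Step 4: demand=3,sold=3 ship[2->3]=2 ship[1->2]=2 ship[0->1]=2 prod=2 -> inv=[3 3 8 3]
Step 5: demand=3,sold=3 ship[2->3]=2 ship[1->2]=2 ship[0->1]=2 prod=2 -> inv=[3 3 8 2]

3 3 8 2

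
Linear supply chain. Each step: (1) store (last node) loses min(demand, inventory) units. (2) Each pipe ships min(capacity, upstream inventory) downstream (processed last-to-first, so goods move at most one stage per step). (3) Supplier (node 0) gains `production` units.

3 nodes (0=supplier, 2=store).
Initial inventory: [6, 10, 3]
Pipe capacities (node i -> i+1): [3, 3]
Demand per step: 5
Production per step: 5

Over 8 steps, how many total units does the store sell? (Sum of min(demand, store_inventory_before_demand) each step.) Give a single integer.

Step 1: sold=3 (running total=3) -> [8 10 3]
Step 2: sold=3 (running total=6) -> [10 10 3]
Step 3: sold=3 (running total=9) -> [12 10 3]
Step 4: sold=3 (running total=12) -> [14 10 3]
Step 5: sold=3 (running total=15) -> [16 10 3]
Step 6: sold=3 (running total=18) -> [18 10 3]
Step 7: sold=3 (running total=21) -> [20 10 3]
Step 8: sold=3 (running total=24) -> [22 10 3]

Answer: 24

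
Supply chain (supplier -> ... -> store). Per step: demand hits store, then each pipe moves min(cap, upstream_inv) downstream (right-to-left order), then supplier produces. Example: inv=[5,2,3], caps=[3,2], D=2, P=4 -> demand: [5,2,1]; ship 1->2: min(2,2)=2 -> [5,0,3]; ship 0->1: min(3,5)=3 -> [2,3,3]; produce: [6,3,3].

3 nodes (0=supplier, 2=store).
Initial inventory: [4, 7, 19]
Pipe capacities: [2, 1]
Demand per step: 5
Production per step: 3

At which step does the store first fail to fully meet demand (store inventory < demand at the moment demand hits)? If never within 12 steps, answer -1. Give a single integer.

Step 1: demand=5,sold=5 ship[1->2]=1 ship[0->1]=2 prod=3 -> [5 8 15]
Step 2: demand=5,sold=5 ship[1->2]=1 ship[0->1]=2 prod=3 -> [6 9 11]
Step 3: demand=5,sold=5 ship[1->2]=1 ship[0->1]=2 prod=3 -> [7 10 7]
Step 4: demand=5,sold=5 ship[1->2]=1 ship[0->1]=2 prod=3 -> [8 11 3]
Step 5: demand=5,sold=3 ship[1->2]=1 ship[0->1]=2 prod=3 -> [9 12 1]
Step 6: demand=5,sold=1 ship[1->2]=1 ship[0->1]=2 prod=3 -> [10 13 1]
Step 7: demand=5,sold=1 ship[1->2]=1 ship[0->1]=2 prod=3 -> [11 14 1]
Step 8: demand=5,sold=1 ship[1->2]=1 ship[0->1]=2 prod=3 -> [12 15 1]
Step 9: demand=5,sold=1 ship[1->2]=1 ship[0->1]=2 prod=3 -> [13 16 1]
Step 10: demand=5,sold=1 ship[1->2]=1 ship[0->1]=2 prod=3 -> [14 17 1]
Step 11: demand=5,sold=1 ship[1->2]=1 ship[0->1]=2 prod=3 -> [15 18 1]
Step 12: demand=5,sold=1 ship[1->2]=1 ship[0->1]=2 prod=3 -> [16 19 1]
First stockout at step 5

5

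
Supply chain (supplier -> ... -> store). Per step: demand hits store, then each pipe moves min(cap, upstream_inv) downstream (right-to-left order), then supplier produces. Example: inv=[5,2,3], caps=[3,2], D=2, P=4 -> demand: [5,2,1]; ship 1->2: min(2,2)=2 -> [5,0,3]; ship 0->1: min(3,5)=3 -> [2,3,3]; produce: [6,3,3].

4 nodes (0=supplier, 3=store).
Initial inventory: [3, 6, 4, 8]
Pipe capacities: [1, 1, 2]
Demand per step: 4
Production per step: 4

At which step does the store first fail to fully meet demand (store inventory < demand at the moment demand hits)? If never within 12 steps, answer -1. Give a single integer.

Step 1: demand=4,sold=4 ship[2->3]=2 ship[1->2]=1 ship[0->1]=1 prod=4 -> [6 6 3 6]
Step 2: demand=4,sold=4 ship[2->3]=2 ship[1->2]=1 ship[0->1]=1 prod=4 -> [9 6 2 4]
Step 3: demand=4,sold=4 ship[2->3]=2 ship[1->2]=1 ship[0->1]=1 prod=4 -> [12 6 1 2]
Step 4: demand=4,sold=2 ship[2->3]=1 ship[1->2]=1 ship[0->1]=1 prod=4 -> [15 6 1 1]
Step 5: demand=4,sold=1 ship[2->3]=1 ship[1->2]=1 ship[0->1]=1 prod=4 -> [18 6 1 1]
Step 6: demand=4,sold=1 ship[2->3]=1 ship[1->2]=1 ship[0->1]=1 prod=4 -> [21 6 1 1]
Step 7: demand=4,sold=1 ship[2->3]=1 ship[1->2]=1 ship[0->1]=1 prod=4 -> [24 6 1 1]
Step 8: demand=4,sold=1 ship[2->3]=1 ship[1->2]=1 ship[0->1]=1 prod=4 -> [27 6 1 1]
Step 9: demand=4,sold=1 ship[2->3]=1 ship[1->2]=1 ship[0->1]=1 prod=4 -> [30 6 1 1]
Step 10: demand=4,sold=1 ship[2->3]=1 ship[1->2]=1 ship[0->1]=1 prod=4 -> [33 6 1 1]
Step 11: demand=4,sold=1 ship[2->3]=1 ship[1->2]=1 ship[0->1]=1 prod=4 -> [36 6 1 1]
Step 12: demand=4,sold=1 ship[2->3]=1 ship[1->2]=1 ship[0->1]=1 prod=4 -> [39 6 1 1]
First stockout at step 4

4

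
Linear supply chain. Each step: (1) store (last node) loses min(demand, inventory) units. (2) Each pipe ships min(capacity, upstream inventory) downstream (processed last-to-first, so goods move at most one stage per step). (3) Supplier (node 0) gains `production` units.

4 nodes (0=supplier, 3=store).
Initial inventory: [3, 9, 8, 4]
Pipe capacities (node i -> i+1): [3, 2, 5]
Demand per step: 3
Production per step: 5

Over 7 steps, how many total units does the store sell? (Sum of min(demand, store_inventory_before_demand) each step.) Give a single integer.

Answer: 21

Derivation:
Step 1: sold=3 (running total=3) -> [5 10 5 6]
Step 2: sold=3 (running total=6) -> [7 11 2 8]
Step 3: sold=3 (running total=9) -> [9 12 2 7]
Step 4: sold=3 (running total=12) -> [11 13 2 6]
Step 5: sold=3 (running total=15) -> [13 14 2 5]
Step 6: sold=3 (running total=18) -> [15 15 2 4]
Step 7: sold=3 (running total=21) -> [17 16 2 3]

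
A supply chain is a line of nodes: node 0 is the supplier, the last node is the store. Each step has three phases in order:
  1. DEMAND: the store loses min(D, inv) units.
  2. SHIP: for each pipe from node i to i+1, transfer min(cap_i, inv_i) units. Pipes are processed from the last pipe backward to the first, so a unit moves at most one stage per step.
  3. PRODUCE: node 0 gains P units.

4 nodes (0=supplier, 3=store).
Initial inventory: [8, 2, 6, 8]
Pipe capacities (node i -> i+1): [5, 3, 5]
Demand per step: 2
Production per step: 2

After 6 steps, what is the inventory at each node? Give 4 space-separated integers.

Step 1: demand=2,sold=2 ship[2->3]=5 ship[1->2]=2 ship[0->1]=5 prod=2 -> inv=[5 5 3 11]
Step 2: demand=2,sold=2 ship[2->3]=3 ship[1->2]=3 ship[0->1]=5 prod=2 -> inv=[2 7 3 12]
Step 3: demand=2,sold=2 ship[2->3]=3 ship[1->2]=3 ship[0->1]=2 prod=2 -> inv=[2 6 3 13]
Step 4: demand=2,sold=2 ship[2->3]=3 ship[1->2]=3 ship[0->1]=2 prod=2 -> inv=[2 5 3 14]
Step 5: demand=2,sold=2 ship[2->3]=3 ship[1->2]=3 ship[0->1]=2 prod=2 -> inv=[2 4 3 15]
Step 6: demand=2,sold=2 ship[2->3]=3 ship[1->2]=3 ship[0->1]=2 prod=2 -> inv=[2 3 3 16]

2 3 3 16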